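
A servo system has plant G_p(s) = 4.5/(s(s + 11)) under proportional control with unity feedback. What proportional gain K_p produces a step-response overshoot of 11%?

K_p = 20.3

From %OS = 100·exp(−πζ/√(1−ζ²)) = 11%, ζ = −ln(0.11)/√(π²+ln²(0.11)) = 0.5749.
Characteristic equation s² + 11s + 4.5K_p = 0 gives ζ = 11/(2√(4.5K_p)).
Setting ζ = 0.5749: √(4.5K_p) = 11/(2·0.5749) = 9.567, so K_p = 91.53/4.5 = 20.3.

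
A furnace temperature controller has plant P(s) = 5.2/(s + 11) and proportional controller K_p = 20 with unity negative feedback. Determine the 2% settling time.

Closed-loop transfer function: T(s) = K_p·P(s)/(1 + K_p·P(s)) = 104/(s + 11 + 104) = 104/(s + 115).
Time constant τ = 1/115 = 0.008696 s, so the 2% settling time is about 4τ = 0.0348 s.

T_s ≈ 0.0348 s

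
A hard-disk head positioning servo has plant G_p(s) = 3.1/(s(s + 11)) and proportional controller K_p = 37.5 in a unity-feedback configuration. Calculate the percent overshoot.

Closed-loop characteristic equation: s² + 11s + 116.2 = 0, so ω_n = 10.78 rad/s and ζ = 11/(2·10.78) = 0.5101.
%OS = 100·exp(−πζ/√(1−ζ²)) = 100·exp(−π·0.5101/√0.7398) = 15.5%.

15.5%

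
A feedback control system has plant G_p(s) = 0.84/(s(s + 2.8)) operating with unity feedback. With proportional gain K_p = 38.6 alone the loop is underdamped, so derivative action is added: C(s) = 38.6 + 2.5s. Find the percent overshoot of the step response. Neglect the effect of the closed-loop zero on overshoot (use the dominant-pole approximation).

Forward path: (38.6 + 2.5s)·0.84/(s(s+2.8)). The closed-loop characteristic equation is s² + (2.8 + 0.84·2.5)s + 0.84·38.6 = 0.
That is s² + 4.9s + 32.42 = 0, so ω_n = 5.694 rad/s and ζ = 4.9/(2·5.694) = 0.4303.
%OS = 100·exp(−πζ/√(1−ζ²)) = 22.4%.

22.4%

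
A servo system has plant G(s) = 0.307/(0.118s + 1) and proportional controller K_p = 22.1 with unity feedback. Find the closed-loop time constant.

Closed loop: T(s) = K_p·G/(1+K_p·G) = 6.785/(0.118s + 1 + 6.785), with pole at s = −(1 + 6.785)/0.118 = −65.97.
Closed-loop time constant τ = 1/65.97 = 0.0152 s.

τ = 0.0152 s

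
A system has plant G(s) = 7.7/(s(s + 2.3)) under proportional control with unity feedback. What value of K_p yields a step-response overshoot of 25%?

K_p = 1.05

From %OS = 100·exp(−πζ/√(1−ζ²)) = 25%, ζ = −ln(0.25)/√(π²+ln²(0.25)) = 0.4037.
Characteristic equation s² + 2.3s + 7.7K_p = 0 gives ζ = 2.3/(2√(7.7K_p)).
Setting ζ = 0.4037: √(7.7K_p) = 2.3/(2·0.4037) = 2.849, so K_p = 8.114/7.7 = 1.05.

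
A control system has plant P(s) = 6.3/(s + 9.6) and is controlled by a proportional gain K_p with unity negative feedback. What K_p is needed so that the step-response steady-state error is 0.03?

For a type-0 loop with proportional control, e_ss = 1/(1 + K_p·P(0)).
P(0) = 0.6562. Require 1/(1 + K_p·0.6562) = 0.03, so 1 + 0.6562·K_p = 33.33.
K_p = (33.33 − 1)/0.6562 = 49.3.

K_p = 49.3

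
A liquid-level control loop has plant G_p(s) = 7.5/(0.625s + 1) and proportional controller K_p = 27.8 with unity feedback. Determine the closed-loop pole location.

Closed loop: T(s) = K_p·G_p/(1+K_p·G_p) = 208.5/(0.625s + 1 + 208.5), with pole at s = −(1 + 208.5)/0.625 = −335.2.

s = -335.2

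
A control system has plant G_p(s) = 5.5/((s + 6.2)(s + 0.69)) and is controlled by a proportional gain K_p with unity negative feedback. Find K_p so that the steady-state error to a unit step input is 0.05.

K_p = 14.8

For a type-0 loop with proportional control, e_ss = 1/(1 + K_p·G_p(0)).
G_p(0) = 1.286. Require 1/(1 + K_p·1.286) = 0.05, so 1 + 1.286·K_p = 20.
K_p = (20 − 1)/1.286 = 14.8.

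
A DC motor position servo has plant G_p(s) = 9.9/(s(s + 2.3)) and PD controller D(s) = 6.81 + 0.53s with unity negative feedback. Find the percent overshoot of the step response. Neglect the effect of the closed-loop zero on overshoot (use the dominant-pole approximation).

19.7%

Forward path: (6.81 + 0.53s)·9.9/(s(s+2.3)). The closed-loop characteristic equation is s² + (2.3 + 9.9·0.53)s + 9.9·6.81 = 0.
That is s² + 7.547s + 67.42 = 0, so ω_n = 8.211 rad/s and ζ = 7.547/(2·8.211) = 0.4596.
%OS = 100·exp(−πζ/√(1−ζ²)) = 19.7%.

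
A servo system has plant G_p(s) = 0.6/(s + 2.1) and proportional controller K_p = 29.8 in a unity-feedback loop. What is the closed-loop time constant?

τ = 0.0501 s

Closed-loop transfer function: T(s) = K_p·G_p(s)/(1 + K_p·G_p(s)) = 17.88/(s + 2.1 + 17.88) = 17.88/(s + 19.98).
Time constant τ = 1/19.98 = 0.0501 s.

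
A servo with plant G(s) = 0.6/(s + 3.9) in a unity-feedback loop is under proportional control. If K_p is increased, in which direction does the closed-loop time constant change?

The closed-loop bandwidth 3.9+K_p·0.6 grows with K_p, so τ shrinks.

decrease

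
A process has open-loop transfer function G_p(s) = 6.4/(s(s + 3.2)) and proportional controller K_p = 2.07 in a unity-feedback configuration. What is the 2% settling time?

T_s ≈ 2.5 s

Closed-loop characteristic equation: s² + 3.2s + 13.25 = 0, so ω_n = 3.64 rad/s and ζ = 3.2/(2·3.64) = 0.4396.
2% settling time T_s ≈ 4/(ζω_n) = 4/1.6 = 2.5 s.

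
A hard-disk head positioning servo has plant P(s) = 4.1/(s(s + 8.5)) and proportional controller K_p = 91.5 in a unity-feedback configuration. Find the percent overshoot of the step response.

Closed-loop characteristic equation: s² + 8.5s + 375.1 = 0, so ω_n = 19.37 rad/s and ζ = 8.5/(2·19.37) = 0.2194.
%OS = 100·exp(−πζ/√(1−ζ²)) = 100·exp(−π·0.2194/√0.9519) = 49.3%.

49.3%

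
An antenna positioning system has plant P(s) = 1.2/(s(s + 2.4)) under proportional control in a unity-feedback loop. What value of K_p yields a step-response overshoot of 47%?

From %OS = 100·exp(−πζ/√(1−ζ²)) = 47%, ζ = −ln(0.47)/√(π²+ln²(0.47)) = 0.2337.
Characteristic equation s² + 2.4s + 1.2K_p = 0 gives ζ = 2.4/(2√(1.2K_p)).
Setting ζ = 0.2337: √(1.2K_p) = 2.4/(2·0.2337) = 5.135, so K_p = 26.37/1.2 = 22.

K_p = 22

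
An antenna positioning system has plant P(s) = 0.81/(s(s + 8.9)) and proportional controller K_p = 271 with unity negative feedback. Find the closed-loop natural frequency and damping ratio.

The closed-loop denominator is s(s+8.9) + 271·0.81 = s² + 8.9s + 219.5.
Matching s² + 2ζω_n s + ω_n²: ω_n = √219.5 = 14.82 rad/s and 2ζω_n = 8.9, so ζ = 8.9/(2·14.82) = 0.3.

ω_n = 14.8 rad/s, ζ = 0.3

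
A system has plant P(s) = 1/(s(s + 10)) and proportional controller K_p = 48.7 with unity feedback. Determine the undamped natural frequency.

ω_n = 6.98 rad/s

The closed-loop denominator is s(s+10) + 48.7·1 = s² + 10s + 48.7.
So ω_n² = 48.7 ⇒ ω_n = 6.979 rad/s, and ζ = 10/(2ω_n) = 0.716.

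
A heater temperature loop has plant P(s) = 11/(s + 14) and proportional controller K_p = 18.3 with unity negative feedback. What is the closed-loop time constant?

Closed-loop transfer function: T(s) = K_p·P(s)/(1 + K_p·P(s)) = 201.3/(s + 14 + 201.3) = 201.3/(s + 215.3).
Time constant τ = 1/215.3 = 0.00464 s.

τ = 0.00464 s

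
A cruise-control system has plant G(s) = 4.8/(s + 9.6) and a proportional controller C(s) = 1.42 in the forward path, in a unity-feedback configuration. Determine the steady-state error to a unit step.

The loop is type 0. Static position error constant K_pos = C(0)·G(0) = 1.42·0.5 = 0.71.
Steady-state error to a unit step: e_ss = 1/(1+K_pos) = 1/1.71 = 0.585.

0.585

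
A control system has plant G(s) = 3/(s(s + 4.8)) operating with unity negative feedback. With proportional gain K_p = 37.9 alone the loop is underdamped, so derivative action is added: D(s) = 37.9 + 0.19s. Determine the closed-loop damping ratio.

Forward path: (37.9 + 0.19s)·3/(s(s+4.8)). The closed-loop characteristic equation is s² + (4.8 + 3·0.19)s + 3·37.9 = 0.
That is s² + 5.37s + 113.7 = 0, so ω_n = 10.66 rad/s and ζ = 5.37/(2·10.66) = 0.2518.

ζ = 0.252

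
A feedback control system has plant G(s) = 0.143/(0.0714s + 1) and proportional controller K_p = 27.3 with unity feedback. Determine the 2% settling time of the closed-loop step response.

T_s ≈ 0.0582 s

Closed loop: T(s) = K_p·G/(1+K_p·G) = 3.904/(0.0714s + 1 + 3.904), with pole at s = −(1 + 3.904)/0.0714 = −68.68.
τ = 1/68.68 = 0.01456 s, so 2% settling time ≈ 4τ = 0.0582 s.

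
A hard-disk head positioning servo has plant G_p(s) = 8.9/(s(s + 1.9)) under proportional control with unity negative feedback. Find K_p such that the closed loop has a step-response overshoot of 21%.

K_p = 0.512

From %OS = 100·exp(−πζ/√(1−ζ²)) = 21%, ζ = −ln(0.21)/√(π²+ln²(0.21)) = 0.4449.
Characteristic equation s² + 1.9s + 8.9K_p = 0 gives ζ = 1.9/(2√(8.9K_p)).
Setting ζ = 0.4449: √(8.9K_p) = 1.9/(2·0.4449) = 2.135, so K_p = 4.56/8.9 = 0.512.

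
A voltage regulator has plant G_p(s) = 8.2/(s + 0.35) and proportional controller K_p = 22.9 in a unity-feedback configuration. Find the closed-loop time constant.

τ = 0.00532 s

Closed-loop transfer function: T(s) = K_p·G_p(s)/(1 + K_p·G_p(s)) = 187.8/(s + 0.35 + 187.8) = 187.8/(s + 188.1).
Time constant τ = 1/188.1 = 0.00532 s.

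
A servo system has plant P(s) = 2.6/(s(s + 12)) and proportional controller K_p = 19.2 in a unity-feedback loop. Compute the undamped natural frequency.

ω_n = 7.07 rad/s

The closed-loop denominator is s(s+12) + 19.2·2.6 = s² + 12s + 49.92.
Matching s² + 2ζω_n s + ω_n²: ω_n = √49.92 = 7.065 rad/s and 2ζω_n = 12, so ζ = 12/(2·7.065) = 0.849.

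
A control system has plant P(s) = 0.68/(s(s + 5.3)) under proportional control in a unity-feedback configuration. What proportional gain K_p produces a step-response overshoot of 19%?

K_p = 47.3

From %OS = 100·exp(−πζ/√(1−ζ²)) = 19%, ζ = −ln(0.19)/√(π²+ln²(0.19)) = 0.4673.
Characteristic equation s² + 5.3s + 0.68K_p = 0 gives ζ = 5.3/(2√(0.68K_p)).
Setting ζ = 0.4673: √(0.68K_p) = 5.3/(2·0.4673) = 5.67, so K_p = 32.15/0.68 = 47.3.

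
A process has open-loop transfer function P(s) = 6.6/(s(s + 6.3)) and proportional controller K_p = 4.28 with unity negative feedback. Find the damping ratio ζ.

ζ = 0.593

The closed-loop denominator is s(s+6.3) + 4.28·6.6 = s² + 6.3s + 28.25.
So ω_n² = 28.25 ⇒ ω_n = 5.315 rad/s, and ζ = 6.3/(2ω_n) = 0.593.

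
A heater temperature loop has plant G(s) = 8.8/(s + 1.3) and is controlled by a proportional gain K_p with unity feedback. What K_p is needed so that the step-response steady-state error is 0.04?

The loop is type 0, so e_ss(step) = 1/(1 + K_pos) with K_pos = K_p·G(0).
G(0) = 6.769. Require 1/(1 + K_p·6.769) = 0.04, so 1 + 6.769·K_p = 25.
K_p = (25 − 1)/6.769 = 3.55.

K_p = 3.55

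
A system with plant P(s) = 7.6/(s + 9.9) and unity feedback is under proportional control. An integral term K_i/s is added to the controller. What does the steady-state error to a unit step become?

0

The integrator makes K_pos = lim_{s→0} C(s)G(s) infinite, so e_ss = 1/(1+K_pos) = 0.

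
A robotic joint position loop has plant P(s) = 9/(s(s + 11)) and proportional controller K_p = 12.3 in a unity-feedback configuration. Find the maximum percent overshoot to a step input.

14.6%

Closed-loop characteristic equation: s² + 11s + 110.7 = 0, so ω_n = 10.52 rad/s and ζ = 11/(2·10.52) = 0.5227.
%OS = 100·exp(−πζ/√(1−ζ²)) = 100·exp(−π·0.5227/√0.7267) = 14.6%.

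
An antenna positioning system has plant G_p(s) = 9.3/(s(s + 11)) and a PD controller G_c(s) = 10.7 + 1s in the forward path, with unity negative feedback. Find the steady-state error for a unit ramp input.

The loop has one pole at the origin (type 1). Velocity error constant K_v = lim_{s→0} s·G_c(s)G_p(s) = 10.7·9.3/11 = 9.046.
Steady-state error to a unit ramp: e_ss = 1/K_v = 0.111.

0.111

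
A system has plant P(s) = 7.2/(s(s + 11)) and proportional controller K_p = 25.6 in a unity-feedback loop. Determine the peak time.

T_p = 0.253 s

From 1 + K_pP(s) = 0: s² + 11s + 184.3 = 0 ⇒ ω_n = 13.58, ζ = 0.4051.
Damped frequency ω_d = ω_n√(1−ζ²) = 12.41 rad/s, so peak time T_p = π/ω_d = 0.253 s.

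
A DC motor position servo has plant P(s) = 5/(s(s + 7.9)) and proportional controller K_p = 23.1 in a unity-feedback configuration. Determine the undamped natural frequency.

ω_n = 10.7 rad/s

1 + K_p·P(s) = 0 gives s² + 7.9s + 115.5 = 0.
So ω_n² = 115.5 ⇒ ω_n = 10.75 rad/s, and ζ = 7.9/(2ω_n) = 0.368.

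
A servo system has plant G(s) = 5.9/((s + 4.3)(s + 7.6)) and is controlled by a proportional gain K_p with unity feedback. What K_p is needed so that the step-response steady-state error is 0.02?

The loop is type 0, so e_ss(step) = 1/(1 + K_pos) with K_pos = K_p·G(0).
G(0) = 0.1805. Require 1/(1 + K_p·0.1805) = 0.02, so 1 + 0.1805·K_p = 50.
K_p = (50 − 1)/0.1805 = 271.

K_p = 271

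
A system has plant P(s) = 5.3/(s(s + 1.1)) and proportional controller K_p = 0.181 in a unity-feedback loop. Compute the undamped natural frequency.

With unity feedback the closed-loop characteristic equation is s² + 1.1s + 0.181·5.3 = s² + 1.1s + 0.9593 = 0.
So ω_n² = 0.9593 ⇒ ω_n = 0.9794 rad/s, and ζ = 1.1/(2ω_n) = 0.562.

ω_n = 0.979 rad/s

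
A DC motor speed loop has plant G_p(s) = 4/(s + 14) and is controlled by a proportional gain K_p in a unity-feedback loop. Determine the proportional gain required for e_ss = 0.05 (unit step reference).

The loop is type 0, so e_ss(step) = 1/(1 + K_pos) with K_pos = K_p·G_p(0).
G_p(0) = 0.2857. Require 1/(1 + K_p·0.2857) = 0.05, so 1 + 0.2857·K_p = 20.
K_p = (20 − 1)/0.2857 = 66.5.

K_p = 66.5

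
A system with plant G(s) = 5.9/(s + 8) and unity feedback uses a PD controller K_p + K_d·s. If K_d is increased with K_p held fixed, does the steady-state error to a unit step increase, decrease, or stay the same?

unchanged

At s = 0 the derivative term contributes nothing: C(0) = K_p regardless of K_d, so K_pos = K_p·G(0) and e_ss are unchanged.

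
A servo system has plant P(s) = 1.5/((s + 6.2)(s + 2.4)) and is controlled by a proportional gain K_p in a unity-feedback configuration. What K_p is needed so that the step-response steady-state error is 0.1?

The loop is type 0, so e_ss(step) = 1/(1 + K_pos) with K_pos = K_p·P(0).
P(0) = 0.1008. Require 1/(1 + K_p·0.1008) = 0.1, so 1 + 0.1008·K_p = 10.
K_p = (10 − 1)/0.1008 = 89.3.

K_p = 89.3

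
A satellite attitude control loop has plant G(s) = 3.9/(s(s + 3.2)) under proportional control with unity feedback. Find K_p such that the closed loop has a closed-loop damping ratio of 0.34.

K_p = 5.68

Closed-loop characteristic equation: s² + 3.2s + K_p·3.9 = 0.
So ω_n = √(3.9K_p) and 2ζω_n = 3.2, giving ζ = 3.2/(2√(3.9K_p)).
Setting ζ = 0.34: √(3.9K_p) = 3.2/(2·0.34) = 4.706, so K_p = 22.15/3.9 = 5.68.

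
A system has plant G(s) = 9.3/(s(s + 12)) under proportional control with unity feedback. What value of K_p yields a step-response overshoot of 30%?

From %OS = 100·exp(−πζ/√(1−ζ²)) = 30%, ζ = −ln(0.3)/√(π²+ln²(0.3)) = 0.3579.
Characteristic equation s² + 12s + 9.3K_p = 0 gives ζ = 12/(2√(9.3K_p)).
Setting ζ = 0.3579: √(9.3K_p) = 12/(2·0.3579) = 16.77, so K_p = 281.1/9.3 = 30.2.

K_p = 30.2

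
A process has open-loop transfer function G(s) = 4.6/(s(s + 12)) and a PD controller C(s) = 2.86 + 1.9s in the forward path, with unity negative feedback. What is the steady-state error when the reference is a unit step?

0

The open loop C(s)G(s) has a pole at the origin (type 1), so the static position error constant is infinite and e_ss = 1/(1+∞) = 0.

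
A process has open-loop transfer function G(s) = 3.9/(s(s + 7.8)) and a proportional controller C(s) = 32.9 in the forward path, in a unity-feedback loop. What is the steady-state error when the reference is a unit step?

The open loop C(s)G(s) has a pole at the origin (type 1), so the static position error constant is infinite and e_ss = 1/(1+∞) = 0.

0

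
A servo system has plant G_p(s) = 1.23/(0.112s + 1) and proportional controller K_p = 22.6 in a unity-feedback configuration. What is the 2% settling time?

T_s ≈ 0.0156 s

Closed loop: T(s) = K_p·G_p/(1+K_p·G_p) = 27.8/(0.112s + 1 + 27.8), with pole at s = −(1 + 27.8)/0.112 = −257.1.
τ = 1/257.1 = 0.003889 s, so 2% settling time ≈ 4τ = 0.0156 s.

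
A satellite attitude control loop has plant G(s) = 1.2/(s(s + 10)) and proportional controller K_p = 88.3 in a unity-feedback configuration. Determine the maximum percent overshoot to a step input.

17.5%

From 1 + K_pG(s) = 0: s² + 10s + 106 = 0 ⇒ ω_n = 10.29, ζ = 0.4857.
%OS = 100·exp(−πζ/√(1−ζ²)) = 100·exp(−π·0.4857/√0.7641) = 17.5%.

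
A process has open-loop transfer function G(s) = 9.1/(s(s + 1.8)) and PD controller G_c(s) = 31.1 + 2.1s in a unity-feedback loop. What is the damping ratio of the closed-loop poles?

ζ = 0.621

Forward path: (31.1 + 2.1s)·9.1/(s(s+1.8)). The closed-loop characteristic equation is s² + (1.8 + 9.1·2.1)s + 9.1·31.1 = 0.
That is s² + 20.91s + 283 = 0, so ω_n = 16.82 rad/s and ζ = 20.91/(2·16.82) = 0.6215.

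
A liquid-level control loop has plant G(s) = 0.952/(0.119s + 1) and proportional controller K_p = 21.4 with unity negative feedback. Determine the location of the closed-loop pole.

Closed loop: T(s) = K_p·G/(1+K_p·G) = 20.37/(0.119s + 1 + 20.37), with pole at s = −(1 + 20.37)/0.119 = −179.6.

s = -179.6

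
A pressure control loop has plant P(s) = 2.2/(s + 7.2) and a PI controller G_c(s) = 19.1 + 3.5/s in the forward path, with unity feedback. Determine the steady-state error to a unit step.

0

The open loop G_c(s)P(s) has a pole at the origin (type 1), so the static position error constant is infinite and e_ss = 1/(1+∞) = 0.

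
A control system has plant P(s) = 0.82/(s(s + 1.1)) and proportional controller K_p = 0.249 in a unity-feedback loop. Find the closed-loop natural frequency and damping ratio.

ω_n = 0.452 rad/s, ζ = 1.22

With unity feedback the closed-loop characteristic equation is s² + 1.1s + 0.249·0.82 = s² + 1.1s + 0.2042 = 0.
Matching s² + 2ζω_n s + ω_n²: ω_n = √0.2042 = 0.4519 rad/s and 2ζω_n = 1.1, so ζ = 1.1/(2·0.4519) = 1.22.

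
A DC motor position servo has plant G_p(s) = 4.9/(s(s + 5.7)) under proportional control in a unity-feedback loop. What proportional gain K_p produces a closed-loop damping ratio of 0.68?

K_p = 3.58

Closed-loop characteristic equation: s² + 5.7s + K_p·4.9 = 0.
So ω_n = √(4.9K_p) and 2ζω_n = 5.7, giving ζ = 5.7/(2√(4.9K_p)).
Setting ζ = 0.68: √(4.9K_p) = 5.7/(2·0.68) = 4.191, so K_p = 17.57/4.9 = 3.58.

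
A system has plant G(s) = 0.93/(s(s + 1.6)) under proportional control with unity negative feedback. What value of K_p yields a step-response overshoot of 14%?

From %OS = 100·exp(−πζ/√(1−ζ²)) = 14%, ζ = −ln(0.14)/√(π²+ln²(0.14)) = 0.5305.
Characteristic equation s² + 1.6s + 0.93K_p = 0 gives ζ = 1.6/(2√(0.93K_p)).
Setting ζ = 0.5305: √(0.93K_p) = 1.6/(2·0.5305) = 1.508, so K_p = 2.274/0.93 = 2.45.

K_p = 2.45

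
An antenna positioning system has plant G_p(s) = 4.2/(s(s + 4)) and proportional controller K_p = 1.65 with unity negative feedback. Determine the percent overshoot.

Closed-loop characteristic equation: s² + 4s + 6.93 = 0, so ω_n = 2.632 rad/s and ζ = 4/(2·2.632) = 0.7597.
%OS = 100·exp(−πζ/√(1−ζ²)) = 100·exp(−π·0.7597/√0.4228) = 2.55%.

2.55%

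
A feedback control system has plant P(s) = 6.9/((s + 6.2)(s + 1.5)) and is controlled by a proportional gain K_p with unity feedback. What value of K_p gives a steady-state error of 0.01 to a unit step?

For a type-0 loop with proportional control, e_ss = 1/(1 + K_p·P(0)).
P(0) = 0.7419. Require 1/(1 + K_p·0.7419) = 0.01, so 1 + 0.7419·K_p = 100.
K_p = (100 − 1)/0.7419 = 133.

K_p = 133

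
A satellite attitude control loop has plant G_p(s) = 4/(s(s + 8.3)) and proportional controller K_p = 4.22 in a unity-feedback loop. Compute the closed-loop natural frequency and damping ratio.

The closed-loop denominator is s(s+8.3) + 4.22·4 = s² + 8.3s + 16.88.
Matching s² + 2ζω_n s + ω_n²: ω_n = √16.88 = 4.109 rad/s and 2ζω_n = 8.3, so ζ = 8.3/(2·4.109) = 1.01.

ω_n = 4.11 rad/s, ζ = 1.01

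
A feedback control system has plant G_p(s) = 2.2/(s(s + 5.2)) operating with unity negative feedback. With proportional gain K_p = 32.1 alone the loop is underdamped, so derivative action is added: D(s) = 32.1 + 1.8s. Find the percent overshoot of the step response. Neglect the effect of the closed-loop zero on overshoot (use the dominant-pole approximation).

13%

Forward path: (32.1 + 1.8s)·2.2/(s(s+5.2)). The closed-loop characteristic equation is s² + (5.2 + 2.2·1.8)s + 2.2·32.1 = 0.
That is s² + 9.16s + 70.62 = 0, so ω_n = 8.404 rad/s and ζ = 9.16/(2·8.404) = 0.545.
%OS = 100·exp(−πζ/√(1−ζ²)) = 13%.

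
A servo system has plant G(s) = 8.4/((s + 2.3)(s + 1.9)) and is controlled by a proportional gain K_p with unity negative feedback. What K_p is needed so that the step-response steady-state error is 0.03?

K_p = 16.8

The loop is type 0, so e_ss(step) = 1/(1 + K_pos) with K_pos = K_p·G(0).
G(0) = 1.922. Require 1/(1 + K_p·1.922) = 0.03, so 1 + 1.922·K_p = 33.33.
K_p = (33.33 − 1)/1.922 = 16.8.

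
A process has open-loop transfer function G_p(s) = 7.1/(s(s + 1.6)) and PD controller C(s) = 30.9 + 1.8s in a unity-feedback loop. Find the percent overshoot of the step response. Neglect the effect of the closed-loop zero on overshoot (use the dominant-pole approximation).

17.5%

Forward path: (30.9 + 1.8s)·7.1/(s(s+1.6)). The closed-loop characteristic equation is s² + (1.6 + 7.1·1.8)s + 7.1·30.9 = 0.
That is s² + 14.38s + 219.4 = 0, so ω_n = 14.81 rad/s and ζ = 14.38/(2·14.81) = 0.4854.
%OS = 100·exp(−πζ/√(1−ζ²)) = 17.5%.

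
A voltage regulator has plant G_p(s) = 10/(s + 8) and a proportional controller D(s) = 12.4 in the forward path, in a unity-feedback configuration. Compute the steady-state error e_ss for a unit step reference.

0.0606

The loop is type 0. Static position error constant K_pos = D(0)·G_p(0) = 12.4·1.25 = 15.5.
Steady-state error to a unit step: e_ss = 1/(1+K_pos) = 1/16.5 = 0.0606.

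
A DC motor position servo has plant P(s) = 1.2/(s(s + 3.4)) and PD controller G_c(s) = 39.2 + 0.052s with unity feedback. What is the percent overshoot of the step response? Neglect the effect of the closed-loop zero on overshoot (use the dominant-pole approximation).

Forward path: (39.2 + 0.052s)·1.2/(s(s+3.4)). The closed-loop characteristic equation is s² + (3.4 + 1.2·0.052)s + 1.2·39.2 = 0.
That is s² + 3.462s + 47.04 = 0, so ω_n = 6.859 rad/s and ζ = 3.462/(2·6.859) = 0.2524.
%OS = 100·exp(−πζ/√(1−ζ²)) = 44.1%.

44.1%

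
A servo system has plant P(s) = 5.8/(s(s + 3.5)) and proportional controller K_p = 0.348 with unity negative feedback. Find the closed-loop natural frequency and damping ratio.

The closed-loop denominator is s(s+3.5) + 0.348·5.8 = s² + 3.5s + 2.018.
So ω_n² = 2.018 ⇒ ω_n = 1.421 rad/s, and ζ = 3.5/(2ω_n) = 1.23.

ω_n = 1.42 rad/s, ζ = 1.23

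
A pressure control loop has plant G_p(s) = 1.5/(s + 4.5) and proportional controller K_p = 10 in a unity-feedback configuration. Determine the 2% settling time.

Closed-loop transfer function: T(s) = K_p·G_p(s)/(1 + K_p·G_p(s)) = 15/(s + 4.5 + 15) = 15/(s + 19.5).
Time constant τ = 1/19.5 = 0.05128 s, so the 2% settling time is about 4τ = 0.205 s.

T_s ≈ 0.205 s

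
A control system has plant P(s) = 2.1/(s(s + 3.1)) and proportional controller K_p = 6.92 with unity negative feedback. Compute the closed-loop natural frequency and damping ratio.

With unity feedback the closed-loop characteristic equation is s² + 3.1s + 6.92·2.1 = s² + 3.1s + 14.53 = 0.
So ω_n² = 14.53 ⇒ ω_n = 3.812 rad/s, and ζ = 3.1/(2ω_n) = 0.407.

ω_n = 3.81 rad/s, ζ = 0.407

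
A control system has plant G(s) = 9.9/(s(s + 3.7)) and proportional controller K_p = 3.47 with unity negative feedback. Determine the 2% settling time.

From 1 + K_pG(s) = 0: s² + 3.7s + 34.35 = 0 ⇒ ω_n = 5.861, ζ = 0.3156.
2% settling time T_s ≈ 4/(ζω_n) = 4/1.85 = 2.16 s.

T_s ≈ 2.16 s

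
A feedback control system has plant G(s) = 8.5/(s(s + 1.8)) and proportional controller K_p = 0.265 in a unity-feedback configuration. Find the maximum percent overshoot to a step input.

The closed-loop denominator s² + 1.8s + 2.252 gives ω_n = √2.252 = 1.501 and ζ = 1.8/(2ω_n) = 0.5997.
%OS = 100·exp(−πζ/√(1−ζ²)) = 100·exp(−π·0.5997/√0.6404) = 9.5%.

9.5%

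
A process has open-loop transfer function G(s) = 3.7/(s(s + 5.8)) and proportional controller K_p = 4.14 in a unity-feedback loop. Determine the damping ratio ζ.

ζ = 0.741

The closed-loop denominator is s(s+5.8) + 4.14·3.7 = s² + 5.8s + 15.32.
So ω_n² = 15.32 ⇒ ω_n = 3.914 rad/s, and ζ = 5.8/(2ω_n) = 0.741.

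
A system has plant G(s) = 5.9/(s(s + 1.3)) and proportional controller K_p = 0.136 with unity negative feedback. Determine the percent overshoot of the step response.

The closed-loop denominator s² + 1.3s + 0.8024 gives ω_n = √0.8024 = 0.8958 and ζ = 1.3/(2ω_n) = 0.7256.
%OS = 100·exp(−πζ/√(1−ζ²)) = 100·exp(−π·0.7256/√0.4735) = 3.64%.

3.64%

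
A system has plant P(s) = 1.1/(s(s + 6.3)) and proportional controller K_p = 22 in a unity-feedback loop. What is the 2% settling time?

T_s ≈ 1.27 s

From 1 + K_pP(s) = 0: s² + 6.3s + 24.2 = 0 ⇒ ω_n = 4.919, ζ = 0.6403.
2% settling time T_s ≈ 4/(ζω_n) = 4/3.15 = 1.27 s.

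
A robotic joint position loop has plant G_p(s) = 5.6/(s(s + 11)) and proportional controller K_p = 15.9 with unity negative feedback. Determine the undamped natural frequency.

With unity feedback the closed-loop characteristic equation is s² + 11s + 15.9·5.6 = s² + 11s + 89.04 = 0.
Matching s² + 2ζω_n s + ω_n²: ω_n = √89.04 = 9.436 rad/s and 2ζω_n = 11, so ζ = 11/(2·9.436) = 0.583.

ω_n = 9.44 rad/s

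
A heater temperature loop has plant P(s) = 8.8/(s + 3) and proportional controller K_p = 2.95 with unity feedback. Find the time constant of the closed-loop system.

τ = 0.0345 s

Closed-loop transfer function: T(s) = K_p·P(s)/(1 + K_p·P(s)) = 25.96/(s + 3 + 25.96) = 25.96/(s + 28.96).
Time constant τ = 1/28.96 = 0.0345 s.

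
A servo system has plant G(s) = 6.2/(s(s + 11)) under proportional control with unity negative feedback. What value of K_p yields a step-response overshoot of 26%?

K_p = 31.4

From %OS = 100·exp(−πζ/√(1−ζ²)) = 26%, ζ = −ln(0.26)/√(π²+ln²(0.26)) = 0.3941.
Characteristic equation s² + 11s + 6.2K_p = 0 gives ζ = 11/(2√(6.2K_p)).
Setting ζ = 0.3941: √(6.2K_p) = 11/(2·0.3941) = 13.96, so K_p = 194.8/6.2 = 31.4.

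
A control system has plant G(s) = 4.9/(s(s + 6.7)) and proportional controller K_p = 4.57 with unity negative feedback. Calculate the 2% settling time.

T_s ≈ 1.19 s

The closed-loop denominator s² + 6.7s + 22.39 gives ω_n = √22.39 = 4.732 and ζ = 6.7/(2ω_n) = 0.7079.
2% settling time T_s ≈ 4/(ζω_n) = 4/3.35 = 1.19 s.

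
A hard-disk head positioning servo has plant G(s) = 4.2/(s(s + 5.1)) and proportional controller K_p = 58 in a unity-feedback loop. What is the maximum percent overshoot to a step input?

The closed-loop denominator s² + 5.1s + 243.6 gives ω_n = √243.6 = 15.61 and ζ = 5.1/(2ω_n) = 0.1634.
%OS = 100·exp(−πζ/√(1−ζ²)) = 100·exp(−π·0.1634/√0.9733) = 59.4%.

59.4%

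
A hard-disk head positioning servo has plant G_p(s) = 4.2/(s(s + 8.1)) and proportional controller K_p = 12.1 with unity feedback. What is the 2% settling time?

From 1 + K_pG_p(s) = 0: s² + 8.1s + 50.82 = 0 ⇒ ω_n = 7.129, ζ = 0.5681.
2% settling time T_s ≈ 4/(ζω_n) = 4/4.05 = 0.988 s.

T_s ≈ 0.988 s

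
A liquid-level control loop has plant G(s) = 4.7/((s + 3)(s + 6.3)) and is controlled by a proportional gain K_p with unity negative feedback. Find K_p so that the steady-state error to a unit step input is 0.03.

The loop is type 0, so e_ss(step) = 1/(1 + K_pos) with K_pos = K_p·G(0).
G(0) = 0.2487. Require 1/(1 + K_p·0.2487) = 0.03, so 1 + 0.2487·K_p = 33.33.
K_p = (33.33 − 1)/0.2487 = 130.

K_p = 130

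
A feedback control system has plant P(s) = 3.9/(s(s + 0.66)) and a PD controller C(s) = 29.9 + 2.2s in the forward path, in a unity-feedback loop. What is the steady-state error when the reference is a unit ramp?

0.00566

The loop has one pole at the origin (type 1). Velocity error constant K_v = lim_{s→0} s·C(s)P(s) = 29.9·3.9/0.66 = 176.7.
Steady-state error to a unit ramp: e_ss = 1/K_v = 0.00566.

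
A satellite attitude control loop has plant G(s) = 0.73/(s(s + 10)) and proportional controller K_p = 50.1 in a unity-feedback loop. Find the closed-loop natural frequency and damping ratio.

The closed-loop denominator is s(s+10) + 50.1·0.73 = s² + 10s + 36.57.
So ω_n² = 36.57 ⇒ ω_n = 6.048 rad/s, and ζ = 10/(2ω_n) = 0.827.

ω_n = 6.05 rad/s, ζ = 0.827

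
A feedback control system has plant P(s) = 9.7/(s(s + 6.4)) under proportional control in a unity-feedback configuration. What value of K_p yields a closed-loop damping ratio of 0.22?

Closed-loop characteristic equation: s² + 6.4s + K_p·9.7 = 0.
So ω_n = √(9.7K_p) and 2ζω_n = 6.4, giving ζ = 6.4/(2√(9.7K_p)).
Setting ζ = 0.22: √(9.7K_p) = 6.4/(2·0.22) = 14.55, so K_p = 211.6/9.7 = 21.8.

K_p = 21.8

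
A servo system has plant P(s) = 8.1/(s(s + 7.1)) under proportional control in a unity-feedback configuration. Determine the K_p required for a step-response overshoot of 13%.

K_p = 5.24

From %OS = 100·exp(−πζ/√(1−ζ²)) = 13%, ζ = −ln(0.13)/√(π²+ln²(0.13)) = 0.5446.
Characteristic equation s² + 7.1s + 8.1K_p = 0 gives ζ = 7.1/(2√(8.1K_p)).
Setting ζ = 0.5446: √(8.1K_p) = 7.1/(2·0.5446) = 6.518, so K_p = 42.48/8.1 = 5.24.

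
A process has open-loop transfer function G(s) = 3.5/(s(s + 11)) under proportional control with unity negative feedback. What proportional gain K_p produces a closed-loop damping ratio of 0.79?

K_p = 13.8

Closed-loop characteristic equation: s² + 11s + K_p·3.5 = 0.
So ω_n = √(3.5K_p) and 2ζω_n = 11, giving ζ = 11/(2√(3.5K_p)).
Setting ζ = 0.79: √(3.5K_p) = 11/(2·0.79) = 6.962, so K_p = 48.47/3.5 = 13.8.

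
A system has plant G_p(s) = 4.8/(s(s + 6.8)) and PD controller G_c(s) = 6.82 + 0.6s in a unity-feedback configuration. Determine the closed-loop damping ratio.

ζ = 0.846

Forward path: (6.82 + 0.6s)·4.8/(s(s+6.8)). The closed-loop characteristic equation is s² + (6.8 + 4.8·0.6)s + 4.8·6.82 = 0.
That is s² + 9.68s + 32.74 = 0, so ω_n = 5.722 rad/s and ζ = 9.68/(2·5.722) = 0.8459.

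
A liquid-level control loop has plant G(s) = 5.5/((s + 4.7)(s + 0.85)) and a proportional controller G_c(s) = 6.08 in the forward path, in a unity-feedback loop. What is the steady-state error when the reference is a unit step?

0.107

The loop is type 0. Static position error constant K_pos = G_c(0)·G(0) = 6.08·1.377 = 8.37.
Steady-state error to a unit step: e_ss = 1/(1+K_pos) = 1/9.37 = 0.107.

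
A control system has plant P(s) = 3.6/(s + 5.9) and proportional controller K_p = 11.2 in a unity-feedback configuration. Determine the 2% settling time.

Closed-loop transfer function: T(s) = K_p·P(s)/(1 + K_p·P(s)) = 40.32/(s + 5.9 + 40.32) = 40.32/(s + 46.22).
Time constant τ = 1/46.22 = 0.02164 s, so the 2% settling time is about 4τ = 0.0865 s.

T_s ≈ 0.0865 s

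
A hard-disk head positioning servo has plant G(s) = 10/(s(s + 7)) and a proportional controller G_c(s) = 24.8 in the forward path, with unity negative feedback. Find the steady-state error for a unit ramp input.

The loop has one pole at the origin (type 1). Velocity error constant K_v = lim_{s→0} s·G_c(s)G(s) = 24.8·10/7 = 35.43.
Steady-state error to a unit ramp: e_ss = 1/K_v = 0.0282.

0.0282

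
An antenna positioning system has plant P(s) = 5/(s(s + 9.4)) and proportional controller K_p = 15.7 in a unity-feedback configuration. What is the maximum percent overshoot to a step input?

14%

The closed-loop denominator s² + 9.4s + 78.5 gives ω_n = √78.5 = 8.86 and ζ = 9.4/(2ω_n) = 0.5305.
%OS = 100·exp(−πζ/√(1−ζ²)) = 100·exp(−π·0.5305/√0.7186) = 14%.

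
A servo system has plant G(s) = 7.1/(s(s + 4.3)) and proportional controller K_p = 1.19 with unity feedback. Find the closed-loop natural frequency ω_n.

ω_n = 2.91 rad/s

With unity feedback the closed-loop characteristic equation is s² + 4.3s + 1.19·7.1 = s² + 4.3s + 8.449 = 0.
Matching s² + 2ζω_n s + ω_n²: ω_n = √8.449 = 2.907 rad/s and 2ζω_n = 4.3, so ζ = 4.3/(2·2.907) = 0.74.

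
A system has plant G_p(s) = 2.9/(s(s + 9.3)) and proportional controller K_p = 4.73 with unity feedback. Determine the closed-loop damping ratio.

ζ = 1.26

The closed-loop denominator is s(s+9.3) + 4.73·2.9 = s² + 9.3s + 13.72.
Matching s² + 2ζω_n s + ω_n²: ω_n = √13.72 = 3.704 rad/s and 2ζω_n = 9.3, so ζ = 9.3/(2·3.704) = 1.26.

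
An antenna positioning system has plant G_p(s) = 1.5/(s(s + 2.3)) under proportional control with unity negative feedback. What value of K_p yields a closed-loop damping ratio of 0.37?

Closed-loop characteristic equation: s² + 2.3s + K_p·1.5 = 0.
So ω_n = √(1.5K_p) and 2ζω_n = 2.3, giving ζ = 2.3/(2√(1.5K_p)).
Setting ζ = 0.37: √(1.5K_p) = 2.3/(2·0.37) = 3.108, so K_p = 9.66/1.5 = 6.44.

K_p = 6.44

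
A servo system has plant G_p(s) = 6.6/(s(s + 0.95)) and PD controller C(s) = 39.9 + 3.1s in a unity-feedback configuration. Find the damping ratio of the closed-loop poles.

Forward path: (39.9 + 3.1s)·6.6/(s(s+0.95)). The closed-loop characteristic equation is s² + (0.95 + 6.6·3.1)s + 6.6·39.9 = 0.
That is s² + 21.41s + 263.3 = 0, so ω_n = 16.23 rad/s and ζ = 21.41/(2·16.23) = 0.6597.

ζ = 0.66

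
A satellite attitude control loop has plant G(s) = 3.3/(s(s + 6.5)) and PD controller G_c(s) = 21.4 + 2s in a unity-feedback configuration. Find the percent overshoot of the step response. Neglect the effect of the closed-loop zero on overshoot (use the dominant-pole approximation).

2.01%

Forward path: (21.4 + 2s)·3.3/(s(s+6.5)). The closed-loop characteristic equation is s² + (6.5 + 3.3·2)s + 3.3·21.4 = 0.
That is s² + 13.1s + 70.62 = 0, so ω_n = 8.404 rad/s and ζ = 13.1/(2·8.404) = 0.7794.
%OS = 100·exp(−πζ/√(1−ζ²)) = 2.01%.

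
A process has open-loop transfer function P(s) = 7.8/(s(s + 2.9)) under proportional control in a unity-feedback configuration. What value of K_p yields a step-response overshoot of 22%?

From %OS = 100·exp(−πζ/√(1−ζ²)) = 22%, ζ = −ln(0.22)/√(π²+ln²(0.22)) = 0.4342.
Characteristic equation s² + 2.9s + 7.8K_p = 0 gives ζ = 2.9/(2√(7.8K_p)).
Setting ζ = 0.4342: √(7.8K_p) = 2.9/(2·0.4342) = 3.34, so K_p = 11.15/7.8 = 1.43.

K_p = 1.43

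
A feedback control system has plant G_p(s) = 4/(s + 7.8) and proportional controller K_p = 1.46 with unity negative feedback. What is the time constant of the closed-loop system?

τ = 0.0733 s

Closed-loop transfer function: T(s) = K_p·G_p(s)/(1 + K_p·G_p(s)) = 5.84/(s + 7.8 + 5.84) = 5.84/(s + 13.64).
Time constant τ = 1/13.64 = 0.0733 s.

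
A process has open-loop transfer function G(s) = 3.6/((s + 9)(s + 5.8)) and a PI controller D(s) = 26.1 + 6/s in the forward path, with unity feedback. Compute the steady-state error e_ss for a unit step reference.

The open loop D(s)G(s) has a pole at the origin (type 1), so the static position error constant is infinite and e_ss = 1/(1+∞) = 0.

0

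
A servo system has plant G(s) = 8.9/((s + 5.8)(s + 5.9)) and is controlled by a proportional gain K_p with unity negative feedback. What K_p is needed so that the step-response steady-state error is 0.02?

K_p = 188

The loop is type 0, so e_ss(step) = 1/(1 + K_pos) with K_pos = K_p·G(0).
G(0) = 0.2601. Require 1/(1 + K_p·0.2601) = 0.02, so 1 + 0.2601·K_p = 50.
K_p = (50 − 1)/0.2601 = 188.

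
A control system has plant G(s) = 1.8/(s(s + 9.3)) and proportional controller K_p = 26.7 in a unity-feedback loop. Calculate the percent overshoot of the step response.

5.84%

The closed-loop denominator s² + 9.3s + 48.06 gives ω_n = √48.06 = 6.933 and ζ = 9.3/(2ω_n) = 0.6708.
%OS = 100·exp(−πζ/√(1−ζ²)) = 100·exp(−π·0.6708/√0.5501) = 5.84%.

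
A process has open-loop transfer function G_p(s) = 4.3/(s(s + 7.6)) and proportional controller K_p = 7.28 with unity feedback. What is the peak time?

The closed-loop denominator s² + 7.6s + 31.3 gives ω_n = √31.3 = 5.595 and ζ = 7.6/(2ω_n) = 0.6792.
Damped frequency ω_d = ω_n√(1−ζ²) = 4.107 rad/s, so peak time T_p = π/ω_d = 0.765 s.

T_p = 0.765 s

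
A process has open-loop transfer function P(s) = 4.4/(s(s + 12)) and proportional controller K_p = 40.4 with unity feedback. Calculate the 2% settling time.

The closed-loop denominator s² + 12s + 177.8 gives ω_n = √177.8 = 13.33 and ζ = 12/(2ω_n) = 0.45.
2% settling time T_s ≈ 4/(ζω_n) = 4/6 = 0.667 s.

T_s ≈ 0.667 s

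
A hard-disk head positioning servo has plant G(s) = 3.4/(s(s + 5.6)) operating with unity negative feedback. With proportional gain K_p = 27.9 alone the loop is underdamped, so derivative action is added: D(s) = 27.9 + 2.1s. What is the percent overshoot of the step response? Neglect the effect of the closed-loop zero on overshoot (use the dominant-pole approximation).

Forward path: (27.9 + 2.1s)·3.4/(s(s+5.6)). The closed-loop characteristic equation is s² + (5.6 + 3.4·2.1)s + 3.4·27.9 = 0.
That is s² + 12.74s + 94.86 = 0, so ω_n = 9.74 rad/s and ζ = 12.74/(2·9.74) = 0.654.
%OS = 100·exp(−πζ/√(1−ζ²)) = 6.61%.

6.61%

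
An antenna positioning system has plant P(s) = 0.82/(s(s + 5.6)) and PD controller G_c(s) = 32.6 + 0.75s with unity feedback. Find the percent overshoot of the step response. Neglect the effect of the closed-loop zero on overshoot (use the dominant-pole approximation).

Forward path: (32.6 + 0.75s)·0.82/(s(s+5.6)). The closed-loop characteristic equation is s² + (5.6 + 0.82·0.75)s + 0.82·32.6 = 0.
That is s² + 6.215s + 26.73 = 0, so ω_n = 5.17 rad/s and ζ = 6.215/(2·5.17) = 0.601.
%OS = 100·exp(−πζ/√(1−ζ²)) = 9.42%.

9.42%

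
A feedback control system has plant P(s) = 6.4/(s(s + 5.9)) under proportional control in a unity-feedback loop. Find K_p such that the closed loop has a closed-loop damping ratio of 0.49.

Closed-loop characteristic equation: s² + 5.9s + K_p·6.4 = 0.
So ω_n = √(6.4K_p) and 2ζω_n = 5.9, giving ζ = 5.9/(2√(6.4K_p)).
Setting ζ = 0.49: √(6.4K_p) = 5.9/(2·0.49) = 6.02, so K_p = 36.25/6.4 = 5.66.

K_p = 5.66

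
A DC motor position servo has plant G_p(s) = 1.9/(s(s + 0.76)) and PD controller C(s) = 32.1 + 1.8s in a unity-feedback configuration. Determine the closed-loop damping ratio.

Forward path: (32.1 + 1.8s)·1.9/(s(s+0.76)). The closed-loop characteristic equation is s² + (0.76 + 1.9·1.8)s + 1.9·32.1 = 0.
That is s² + 4.18s + 60.99 = 0, so ω_n = 7.81 rad/s and ζ = 4.18/(2·7.81) = 0.2676.

ζ = 0.268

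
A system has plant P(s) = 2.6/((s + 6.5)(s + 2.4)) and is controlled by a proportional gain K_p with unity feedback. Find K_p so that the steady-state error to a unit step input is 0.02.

K_p = 294

Steady-state error for a unit step on this type-0 loop is 1/(1 + K_p·P(0)).
P(0) = 0.1667. Require 1/(1 + K_p·0.1667) = 0.02, so 1 + 0.1667·K_p = 50.
K_p = (50 − 1)/0.1667 = 294.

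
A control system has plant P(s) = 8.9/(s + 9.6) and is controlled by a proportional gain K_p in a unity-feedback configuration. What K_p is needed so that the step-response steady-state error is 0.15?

For a type-0 loop with proportional control, e_ss = 1/(1 + K_p·P(0)).
P(0) = 0.9271. Require 1/(1 + K_p·0.9271) = 0.15, so 1 + 0.9271·K_p = 6.667.
K_p = (6.667 − 1)/0.9271 = 6.11.

K_p = 6.11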